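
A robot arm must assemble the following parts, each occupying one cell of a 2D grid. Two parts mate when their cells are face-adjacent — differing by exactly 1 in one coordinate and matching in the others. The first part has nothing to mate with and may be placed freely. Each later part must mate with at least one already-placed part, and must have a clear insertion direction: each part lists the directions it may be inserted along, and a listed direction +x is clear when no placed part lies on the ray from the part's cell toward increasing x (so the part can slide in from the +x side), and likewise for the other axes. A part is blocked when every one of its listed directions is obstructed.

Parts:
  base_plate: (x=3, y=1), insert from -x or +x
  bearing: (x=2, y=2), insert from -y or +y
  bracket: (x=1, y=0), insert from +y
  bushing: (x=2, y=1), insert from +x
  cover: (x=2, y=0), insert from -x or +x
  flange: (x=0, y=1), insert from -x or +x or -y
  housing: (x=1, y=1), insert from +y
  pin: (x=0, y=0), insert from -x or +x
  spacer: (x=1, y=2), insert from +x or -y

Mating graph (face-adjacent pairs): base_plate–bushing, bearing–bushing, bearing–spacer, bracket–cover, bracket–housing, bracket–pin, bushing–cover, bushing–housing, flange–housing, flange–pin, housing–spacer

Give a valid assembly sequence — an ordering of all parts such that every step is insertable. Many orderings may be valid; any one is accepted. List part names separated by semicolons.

1. cover@(2, 0) [-x clear] — {cover}
2. bushing@(2, 1) [+x clear] — {bushing, cover}
3. bracket@(1, 0) [+y clear] — {bracket, bushing, cover}
4. pin@(0, 0) [-x clear] — {bracket, bushing, cover, pin}
5. flange@(0, 1) [-x clear] — {bracket, bushing, cover, flange, pin}
6. base_plate@(3, 1) [+x clear] — {base_plate, bracket, bushing, cover, flange, pin}
7. housing@(1, 1) [+y clear] — {base_plate, bracket, bushing, cover, flange, housing, pin}
8. spacer@(1, 2) [+x clear] — {base_plate, bracket, bushing, cover, flange, housing, pin, spacer}
9. bearing@(2, 2) [+y clear] — {base_plate, bearing, bracket, bushing, cover, flange, housing, pin, spacer}

cover; bushing; bracket; pin; flange; base_plate; housing; spacer; bearing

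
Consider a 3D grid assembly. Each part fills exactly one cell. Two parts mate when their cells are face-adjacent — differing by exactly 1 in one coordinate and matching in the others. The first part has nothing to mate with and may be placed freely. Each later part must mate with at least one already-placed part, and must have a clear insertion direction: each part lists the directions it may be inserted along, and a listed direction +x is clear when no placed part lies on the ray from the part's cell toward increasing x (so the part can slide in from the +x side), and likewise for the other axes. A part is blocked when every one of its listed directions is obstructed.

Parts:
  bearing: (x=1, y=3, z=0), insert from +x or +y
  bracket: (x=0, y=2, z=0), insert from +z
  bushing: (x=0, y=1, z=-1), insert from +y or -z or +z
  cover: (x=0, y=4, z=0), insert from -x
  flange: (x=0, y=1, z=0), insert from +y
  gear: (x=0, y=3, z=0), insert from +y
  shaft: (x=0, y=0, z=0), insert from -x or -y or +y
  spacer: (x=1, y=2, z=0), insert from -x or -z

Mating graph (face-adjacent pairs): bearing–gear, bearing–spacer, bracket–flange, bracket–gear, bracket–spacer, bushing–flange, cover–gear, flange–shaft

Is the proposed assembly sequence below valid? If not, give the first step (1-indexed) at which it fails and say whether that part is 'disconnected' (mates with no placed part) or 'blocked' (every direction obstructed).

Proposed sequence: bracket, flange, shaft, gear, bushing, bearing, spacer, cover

1. bracket@(0, 2, 0) [+z clear] — {bracket}
2. flange@(0, 1, 0) — +y all obstructed ⇒ blocked

Invalid at step 2 (blocked)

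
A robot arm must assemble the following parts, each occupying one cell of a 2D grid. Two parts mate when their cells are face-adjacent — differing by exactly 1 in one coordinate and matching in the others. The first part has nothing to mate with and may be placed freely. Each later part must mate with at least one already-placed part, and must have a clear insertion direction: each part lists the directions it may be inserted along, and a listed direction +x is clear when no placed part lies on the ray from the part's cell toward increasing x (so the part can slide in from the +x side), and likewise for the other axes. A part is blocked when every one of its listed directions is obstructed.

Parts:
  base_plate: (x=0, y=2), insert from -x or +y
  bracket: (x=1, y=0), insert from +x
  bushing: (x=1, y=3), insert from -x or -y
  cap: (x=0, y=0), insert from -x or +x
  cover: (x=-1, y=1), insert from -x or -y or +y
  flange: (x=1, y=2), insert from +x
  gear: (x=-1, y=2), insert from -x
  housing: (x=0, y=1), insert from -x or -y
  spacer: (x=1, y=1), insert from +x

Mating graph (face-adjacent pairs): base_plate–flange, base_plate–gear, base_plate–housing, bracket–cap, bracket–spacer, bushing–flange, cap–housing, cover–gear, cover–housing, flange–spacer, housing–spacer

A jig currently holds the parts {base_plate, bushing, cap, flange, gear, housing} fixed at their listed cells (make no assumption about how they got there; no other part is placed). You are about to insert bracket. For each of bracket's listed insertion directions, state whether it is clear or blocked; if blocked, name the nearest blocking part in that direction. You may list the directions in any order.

+x: clear

+x: ray from bracket(1, 0) has no placed part ⇒ clear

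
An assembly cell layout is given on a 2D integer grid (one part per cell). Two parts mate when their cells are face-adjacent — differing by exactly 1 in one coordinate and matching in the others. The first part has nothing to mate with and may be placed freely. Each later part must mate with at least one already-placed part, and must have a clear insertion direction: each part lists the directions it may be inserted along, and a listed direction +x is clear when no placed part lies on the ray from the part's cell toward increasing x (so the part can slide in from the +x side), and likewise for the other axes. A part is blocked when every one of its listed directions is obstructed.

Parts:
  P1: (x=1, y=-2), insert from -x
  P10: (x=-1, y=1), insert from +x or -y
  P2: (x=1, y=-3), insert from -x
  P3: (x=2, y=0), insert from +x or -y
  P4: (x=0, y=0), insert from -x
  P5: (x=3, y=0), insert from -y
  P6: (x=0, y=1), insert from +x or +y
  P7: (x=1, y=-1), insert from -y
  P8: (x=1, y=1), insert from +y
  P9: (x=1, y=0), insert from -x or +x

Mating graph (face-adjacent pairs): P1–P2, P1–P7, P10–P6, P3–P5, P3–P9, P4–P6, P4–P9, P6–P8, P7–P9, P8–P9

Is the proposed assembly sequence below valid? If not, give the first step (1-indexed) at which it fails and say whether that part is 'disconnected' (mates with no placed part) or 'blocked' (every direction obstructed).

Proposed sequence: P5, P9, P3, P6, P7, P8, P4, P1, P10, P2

Invalid at step 2 (disconnected)

1. P5@(3, 0) [-y clear] — {P5}
2. P9@(1, 0) — no placed neighbour ⇒ disconnected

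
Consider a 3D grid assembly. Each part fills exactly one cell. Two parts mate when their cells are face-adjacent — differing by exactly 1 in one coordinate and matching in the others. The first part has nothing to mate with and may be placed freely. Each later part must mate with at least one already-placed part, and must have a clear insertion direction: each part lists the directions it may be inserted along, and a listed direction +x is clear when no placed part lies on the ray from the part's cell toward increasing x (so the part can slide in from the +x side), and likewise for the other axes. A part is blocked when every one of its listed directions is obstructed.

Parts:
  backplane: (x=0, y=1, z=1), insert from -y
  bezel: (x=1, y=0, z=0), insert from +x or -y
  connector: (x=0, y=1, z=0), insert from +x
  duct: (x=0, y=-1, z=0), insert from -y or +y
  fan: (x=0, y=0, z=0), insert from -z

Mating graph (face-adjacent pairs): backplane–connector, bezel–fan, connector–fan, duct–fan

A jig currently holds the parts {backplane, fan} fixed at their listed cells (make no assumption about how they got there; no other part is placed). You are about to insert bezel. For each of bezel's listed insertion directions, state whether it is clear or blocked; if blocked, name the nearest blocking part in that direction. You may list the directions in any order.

+x: ray from bezel(1, 0, 0) has no placed part ⇒ clear
-y: ray from bezel(1, 0, 0) has no placed part ⇒ clear

+x: clear; -y: clear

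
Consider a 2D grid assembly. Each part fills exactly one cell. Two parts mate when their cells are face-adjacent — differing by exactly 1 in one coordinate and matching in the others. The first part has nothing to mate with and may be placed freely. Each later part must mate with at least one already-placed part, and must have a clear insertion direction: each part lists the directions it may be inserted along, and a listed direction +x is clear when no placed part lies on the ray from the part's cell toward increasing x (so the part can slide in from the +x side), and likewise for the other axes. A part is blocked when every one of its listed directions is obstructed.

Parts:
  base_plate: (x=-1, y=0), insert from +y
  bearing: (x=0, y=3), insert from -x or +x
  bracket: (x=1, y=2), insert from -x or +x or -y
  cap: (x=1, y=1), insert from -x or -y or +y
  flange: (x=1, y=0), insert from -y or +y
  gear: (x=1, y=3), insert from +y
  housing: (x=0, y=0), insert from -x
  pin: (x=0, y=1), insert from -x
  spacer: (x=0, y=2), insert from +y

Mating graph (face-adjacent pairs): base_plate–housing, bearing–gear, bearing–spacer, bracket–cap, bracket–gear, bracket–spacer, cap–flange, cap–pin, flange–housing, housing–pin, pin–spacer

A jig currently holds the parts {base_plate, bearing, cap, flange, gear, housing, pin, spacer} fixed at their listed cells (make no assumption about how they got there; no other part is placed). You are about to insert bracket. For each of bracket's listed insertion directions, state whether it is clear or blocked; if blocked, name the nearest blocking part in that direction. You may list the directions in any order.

-x: nearest on ray is spacer@(0, 2) ⇒ blocked
+x: ray from bracket(1, 2) has no placed part ⇒ clear
-y: nearest on ray is cap@(1, 1) ⇒ blocked

+x: clear; -x: blocked by spacer; -y: blocked by cap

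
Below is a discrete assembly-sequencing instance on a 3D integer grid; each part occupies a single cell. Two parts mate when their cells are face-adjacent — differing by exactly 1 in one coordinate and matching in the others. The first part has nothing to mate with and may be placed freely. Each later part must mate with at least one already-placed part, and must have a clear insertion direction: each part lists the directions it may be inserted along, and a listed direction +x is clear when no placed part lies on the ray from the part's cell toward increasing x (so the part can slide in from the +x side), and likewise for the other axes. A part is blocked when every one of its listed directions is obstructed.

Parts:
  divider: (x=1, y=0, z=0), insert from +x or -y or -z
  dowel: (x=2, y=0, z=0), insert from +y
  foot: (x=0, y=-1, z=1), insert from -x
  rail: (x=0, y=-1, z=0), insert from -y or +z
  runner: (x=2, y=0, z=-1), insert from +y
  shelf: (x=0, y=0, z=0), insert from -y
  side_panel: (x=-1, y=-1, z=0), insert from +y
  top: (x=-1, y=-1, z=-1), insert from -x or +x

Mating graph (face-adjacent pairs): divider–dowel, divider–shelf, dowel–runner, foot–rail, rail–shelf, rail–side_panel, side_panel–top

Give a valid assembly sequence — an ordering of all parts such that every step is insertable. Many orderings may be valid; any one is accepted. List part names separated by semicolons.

divider; shelf; rail; foot; dowel; runner; side_panel; top

1. divider@(1, 0, 0) [+x clear] — {divider}
2. shelf@(0, 0, 0) [-y clear] — {divider, shelf}
3. rail@(0, -1, 0) [-y clear] — {divider, rail, shelf}
4. foot@(0, -1, 1) [-x clear] — {divider, foot, rail, shelf}
5. dowel@(2, 0, 0) [+y clear] — {divider, dowel, foot, rail, shelf}
6. runner@(2, 0, -1) [+y clear] — {divider, dowel, foot, rail, runner, shelf}
7. side_panel@(-1, -1, 0) [+y clear] — {divider, dowel, foot, rail, runner, shelf, side_panel}
8. top@(-1, -1, -1) [-x clear] — {divider, dowel, foot, rail, runner, shelf, side_panel, top}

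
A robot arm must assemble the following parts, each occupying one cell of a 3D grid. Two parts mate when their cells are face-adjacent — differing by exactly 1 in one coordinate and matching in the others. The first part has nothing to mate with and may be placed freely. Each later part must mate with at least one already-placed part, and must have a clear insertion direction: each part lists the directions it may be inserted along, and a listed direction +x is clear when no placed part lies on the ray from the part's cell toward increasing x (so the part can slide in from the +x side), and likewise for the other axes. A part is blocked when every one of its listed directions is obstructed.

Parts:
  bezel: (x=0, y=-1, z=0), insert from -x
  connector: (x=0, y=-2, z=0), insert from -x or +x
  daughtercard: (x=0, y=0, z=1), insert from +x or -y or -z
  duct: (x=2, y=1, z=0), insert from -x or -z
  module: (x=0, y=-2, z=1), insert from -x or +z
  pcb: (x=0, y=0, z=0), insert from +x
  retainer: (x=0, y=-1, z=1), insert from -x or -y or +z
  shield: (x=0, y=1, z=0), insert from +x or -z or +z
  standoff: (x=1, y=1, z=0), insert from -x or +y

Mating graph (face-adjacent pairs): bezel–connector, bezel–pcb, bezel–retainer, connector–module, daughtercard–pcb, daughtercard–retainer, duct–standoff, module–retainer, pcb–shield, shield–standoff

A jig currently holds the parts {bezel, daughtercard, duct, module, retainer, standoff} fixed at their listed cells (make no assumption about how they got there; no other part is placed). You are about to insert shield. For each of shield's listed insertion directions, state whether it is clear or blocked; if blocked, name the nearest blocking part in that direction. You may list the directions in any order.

+x: nearest on ray is standoff@(1, 1, 0) ⇒ blocked
-z: ray from shield(0, 1, 0) has no placed part ⇒ clear
+z: ray from shield(0, 1, 0) has no placed part ⇒ clear

+x: blocked by standoff; +z: clear; -z: clear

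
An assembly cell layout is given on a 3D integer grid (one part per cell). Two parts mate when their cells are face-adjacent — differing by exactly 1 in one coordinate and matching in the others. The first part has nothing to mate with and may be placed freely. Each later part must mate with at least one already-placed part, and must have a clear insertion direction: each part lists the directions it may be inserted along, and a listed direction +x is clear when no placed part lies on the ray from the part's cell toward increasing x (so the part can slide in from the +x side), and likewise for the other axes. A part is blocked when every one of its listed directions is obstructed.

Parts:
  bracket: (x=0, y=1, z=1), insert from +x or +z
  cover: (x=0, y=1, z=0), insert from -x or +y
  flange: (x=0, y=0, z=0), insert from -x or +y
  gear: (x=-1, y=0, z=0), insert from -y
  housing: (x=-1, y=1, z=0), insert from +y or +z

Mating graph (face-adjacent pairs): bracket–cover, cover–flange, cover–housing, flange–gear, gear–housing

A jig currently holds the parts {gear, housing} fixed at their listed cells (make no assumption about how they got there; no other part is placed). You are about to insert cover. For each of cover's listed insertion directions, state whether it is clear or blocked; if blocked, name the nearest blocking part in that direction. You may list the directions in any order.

+y: clear; -x: blocked by housing

-x: nearest on ray is housing@(-1, 1, 0) ⇒ blocked
+y: ray from cover(0, 1, 0) has no placed part ⇒ clear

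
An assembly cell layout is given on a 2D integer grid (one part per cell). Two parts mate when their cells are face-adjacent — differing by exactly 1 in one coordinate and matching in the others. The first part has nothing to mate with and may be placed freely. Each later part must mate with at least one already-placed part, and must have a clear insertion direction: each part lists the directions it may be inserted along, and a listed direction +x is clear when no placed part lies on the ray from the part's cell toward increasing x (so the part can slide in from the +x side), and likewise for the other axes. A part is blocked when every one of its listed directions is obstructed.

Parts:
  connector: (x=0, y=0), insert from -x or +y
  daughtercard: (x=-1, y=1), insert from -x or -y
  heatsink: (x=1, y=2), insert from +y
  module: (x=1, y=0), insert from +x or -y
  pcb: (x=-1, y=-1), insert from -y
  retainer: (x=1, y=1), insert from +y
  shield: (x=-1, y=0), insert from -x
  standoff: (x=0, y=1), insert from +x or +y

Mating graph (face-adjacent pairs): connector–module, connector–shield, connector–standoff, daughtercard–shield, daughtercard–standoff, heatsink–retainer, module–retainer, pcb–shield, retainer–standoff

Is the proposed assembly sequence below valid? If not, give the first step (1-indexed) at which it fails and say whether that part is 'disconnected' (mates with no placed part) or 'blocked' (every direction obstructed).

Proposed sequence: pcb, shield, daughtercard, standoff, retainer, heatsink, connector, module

1. pcb@(-1, -1) [-y clear] — {pcb}
2. shield@(-1, 0) [-x clear] — {pcb, shield}
3. daughtercard@(-1, 1) [-x clear] — {daughtercard, pcb, shield}
4. standoff@(0, 1) [+x clear] — {daughtercard, pcb, shield, standoff}
5. retainer@(1, 1) [+y clear] — {daughtercard, pcb, retainer, shield, standoff}
6. heatsink@(1, 2) [+y clear] — {daughtercard, heatsink, pcb, retainer, shield, standoff}
7. connector@(0, 0) — -x/+y all obstructed ⇒ blocked

Invalid at step 7 (blocked)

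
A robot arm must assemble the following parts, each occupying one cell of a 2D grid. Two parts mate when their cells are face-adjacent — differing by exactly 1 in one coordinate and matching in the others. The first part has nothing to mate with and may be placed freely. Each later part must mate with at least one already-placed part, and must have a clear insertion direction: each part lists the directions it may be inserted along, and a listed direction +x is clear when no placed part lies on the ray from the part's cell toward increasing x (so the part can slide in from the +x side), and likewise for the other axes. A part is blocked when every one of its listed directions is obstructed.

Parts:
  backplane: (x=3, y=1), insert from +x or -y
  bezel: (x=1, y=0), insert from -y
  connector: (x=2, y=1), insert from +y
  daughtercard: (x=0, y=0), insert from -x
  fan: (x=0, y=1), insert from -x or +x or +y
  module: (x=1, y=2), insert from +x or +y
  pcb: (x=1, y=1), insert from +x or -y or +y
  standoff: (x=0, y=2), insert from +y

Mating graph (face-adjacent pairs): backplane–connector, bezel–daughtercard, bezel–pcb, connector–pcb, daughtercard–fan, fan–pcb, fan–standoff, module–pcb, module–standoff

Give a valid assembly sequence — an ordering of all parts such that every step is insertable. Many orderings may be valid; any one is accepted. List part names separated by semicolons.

bezel; pcb; daughtercard; connector; module; fan; backplane; standoff

1. bezel@(1, 0) [-y clear] — {bezel}
2. pcb@(1, 1) [+x clear] — {bezel, pcb}
3. daughtercard@(0, 0) [-x clear] — {bezel, daughtercard, pcb}
4. connector@(2, 1) [+y clear] — {bezel, connector, daughtercard, pcb}
5. module@(1, 2) [+x clear] — {bezel, connector, daughtercard, module, pcb}
6. fan@(0, 1) [-x clear] — {bezel, connector, daughtercard, fan, module, pcb}
7. backplane@(3, 1) [+x clear] — {backplane, bezel, connector, daughtercard, fan, module, pcb}
8. standoff@(0, 2) [+y clear] — {backplane, bezel, connector, daughtercard, fan, module, pcb, standoff}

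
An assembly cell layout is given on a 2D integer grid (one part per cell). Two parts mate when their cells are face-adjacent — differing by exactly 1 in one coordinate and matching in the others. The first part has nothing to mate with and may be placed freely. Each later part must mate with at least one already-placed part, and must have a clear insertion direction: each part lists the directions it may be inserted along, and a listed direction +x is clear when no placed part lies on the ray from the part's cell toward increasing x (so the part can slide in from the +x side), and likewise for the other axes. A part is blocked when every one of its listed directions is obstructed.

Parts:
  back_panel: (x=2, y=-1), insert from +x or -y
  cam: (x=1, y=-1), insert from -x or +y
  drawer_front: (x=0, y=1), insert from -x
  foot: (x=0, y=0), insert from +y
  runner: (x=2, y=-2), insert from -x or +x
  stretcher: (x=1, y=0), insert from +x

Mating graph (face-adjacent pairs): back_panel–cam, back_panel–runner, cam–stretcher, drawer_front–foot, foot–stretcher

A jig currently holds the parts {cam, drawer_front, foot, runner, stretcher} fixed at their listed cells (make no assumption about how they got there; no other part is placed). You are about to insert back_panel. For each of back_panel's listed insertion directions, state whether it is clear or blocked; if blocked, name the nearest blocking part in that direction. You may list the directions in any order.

+x: clear; -y: blocked by runner

+x: ray from back_panel(2, -1) has no placed part ⇒ clear
-y: nearest on ray is runner@(2, -2) ⇒ blocked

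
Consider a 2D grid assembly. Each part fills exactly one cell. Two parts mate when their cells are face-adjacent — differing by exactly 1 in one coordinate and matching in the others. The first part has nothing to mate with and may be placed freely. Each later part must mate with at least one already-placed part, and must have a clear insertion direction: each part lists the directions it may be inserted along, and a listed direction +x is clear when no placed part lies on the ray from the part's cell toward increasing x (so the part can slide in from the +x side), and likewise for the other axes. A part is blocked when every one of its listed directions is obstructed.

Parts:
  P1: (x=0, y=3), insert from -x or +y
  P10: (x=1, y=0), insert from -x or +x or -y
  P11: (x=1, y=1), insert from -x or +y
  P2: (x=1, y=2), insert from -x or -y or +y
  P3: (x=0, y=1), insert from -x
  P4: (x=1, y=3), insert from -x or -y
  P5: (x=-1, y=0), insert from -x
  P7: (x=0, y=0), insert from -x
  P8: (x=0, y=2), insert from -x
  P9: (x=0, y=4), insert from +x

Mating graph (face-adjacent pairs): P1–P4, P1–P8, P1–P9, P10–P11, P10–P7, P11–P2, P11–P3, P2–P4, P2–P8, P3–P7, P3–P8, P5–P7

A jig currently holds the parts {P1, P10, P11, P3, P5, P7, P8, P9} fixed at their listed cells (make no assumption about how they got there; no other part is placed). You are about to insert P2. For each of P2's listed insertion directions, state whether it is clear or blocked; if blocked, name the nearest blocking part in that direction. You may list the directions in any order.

-x: nearest on ray is P8@(0, 2) ⇒ blocked
-y: nearest on ray is P11@(1, 1) ⇒ blocked
+y: ray from P2(1, 2) has no placed part ⇒ clear

+y: clear; -x: blocked by P8; -y: blocked by P11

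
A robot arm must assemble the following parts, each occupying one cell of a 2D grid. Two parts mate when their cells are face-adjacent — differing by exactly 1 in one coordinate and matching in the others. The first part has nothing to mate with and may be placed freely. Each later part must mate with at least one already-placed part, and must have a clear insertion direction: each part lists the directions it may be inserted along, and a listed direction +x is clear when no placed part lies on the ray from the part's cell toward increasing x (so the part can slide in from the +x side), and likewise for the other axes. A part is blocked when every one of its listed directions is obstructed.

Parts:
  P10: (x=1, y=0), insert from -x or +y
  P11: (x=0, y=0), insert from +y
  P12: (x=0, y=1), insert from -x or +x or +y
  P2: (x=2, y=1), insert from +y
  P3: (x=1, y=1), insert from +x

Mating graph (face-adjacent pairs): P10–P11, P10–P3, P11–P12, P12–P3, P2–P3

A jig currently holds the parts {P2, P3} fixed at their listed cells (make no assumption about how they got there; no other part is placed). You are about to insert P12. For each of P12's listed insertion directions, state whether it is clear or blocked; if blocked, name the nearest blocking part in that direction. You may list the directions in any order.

-x: ray from P12(0, 1) has no placed part ⇒ clear
+x: nearest on ray is P3@(1, 1) ⇒ blocked
+y: ray from P12(0, 1) has no placed part ⇒ clear

+x: blocked by P3; +y: clear; -x: clear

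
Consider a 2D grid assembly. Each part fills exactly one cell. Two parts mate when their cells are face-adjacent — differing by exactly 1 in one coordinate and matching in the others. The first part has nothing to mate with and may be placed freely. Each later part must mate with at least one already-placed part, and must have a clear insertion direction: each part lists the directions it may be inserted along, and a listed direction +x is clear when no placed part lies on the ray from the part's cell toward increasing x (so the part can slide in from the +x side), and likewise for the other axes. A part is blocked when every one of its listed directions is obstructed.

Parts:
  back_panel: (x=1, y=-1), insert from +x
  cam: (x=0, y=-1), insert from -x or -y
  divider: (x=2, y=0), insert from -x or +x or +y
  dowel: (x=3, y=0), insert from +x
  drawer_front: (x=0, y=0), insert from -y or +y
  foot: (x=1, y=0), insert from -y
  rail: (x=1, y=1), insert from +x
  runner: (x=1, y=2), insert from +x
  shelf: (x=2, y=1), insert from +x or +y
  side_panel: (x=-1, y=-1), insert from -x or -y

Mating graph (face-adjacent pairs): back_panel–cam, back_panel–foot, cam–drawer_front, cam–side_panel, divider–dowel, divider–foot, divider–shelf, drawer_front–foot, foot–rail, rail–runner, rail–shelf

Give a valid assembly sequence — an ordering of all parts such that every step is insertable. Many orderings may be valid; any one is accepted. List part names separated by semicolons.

dowel; divider; foot; drawer_front; back_panel; cam; side_panel; rail; runner; shelf

1. dowel@(3, 0) [+x clear] — {dowel}
2. divider@(2, 0) [-x clear] — {divider, dowel}
3. foot@(1, 0) [-y clear] — {divider, dowel, foot}
4. drawer_front@(0, 0) [-y clear] — {divider, dowel, drawer_front, foot}
5. back_panel@(1, -1) [+x clear] — {back_panel, divider, dowel, drawer_front, foot}
6. cam@(0, -1) [-x clear] — {back_panel, cam, divider, dowel, drawer_front, foot}
7. side_panel@(-1, -1) [-x clear] — {back_panel, cam, divider, dowel, drawer_front, foot, side_panel}
8. rail@(1, 1) [+x clear] — {back_panel, cam, divider, dowel, drawer_front, foot, rail, side_panel}
9. runner@(1, 2) [+x clear] — {back_panel, cam, divider, dowel, drawer_front, foot, rail, runner, side_panel}
10. shelf@(2, 1) [+x clear] — {back_panel, cam, divider, dowel, drawer_front, foot, rail, runner, shelf, side_panel}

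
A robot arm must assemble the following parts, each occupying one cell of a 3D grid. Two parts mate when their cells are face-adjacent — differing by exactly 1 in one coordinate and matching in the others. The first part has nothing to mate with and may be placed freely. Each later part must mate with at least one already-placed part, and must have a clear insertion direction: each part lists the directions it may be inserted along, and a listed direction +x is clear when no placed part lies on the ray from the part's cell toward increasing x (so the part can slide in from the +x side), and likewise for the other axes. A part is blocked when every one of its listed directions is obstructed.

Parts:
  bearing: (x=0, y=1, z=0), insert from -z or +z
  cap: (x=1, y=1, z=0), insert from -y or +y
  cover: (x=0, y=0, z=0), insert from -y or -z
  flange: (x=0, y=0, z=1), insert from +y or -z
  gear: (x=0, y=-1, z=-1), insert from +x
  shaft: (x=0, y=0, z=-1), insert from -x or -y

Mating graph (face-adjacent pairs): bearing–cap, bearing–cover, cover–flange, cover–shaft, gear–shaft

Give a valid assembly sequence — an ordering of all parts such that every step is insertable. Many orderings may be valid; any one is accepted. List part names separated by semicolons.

gear; shaft; cover; flange; bearing; cap

1. gear@(0, -1, -1) [+x clear] — {gear}
2. shaft@(0, 0, -1) [-x clear] — {gear, shaft}
3. cover@(0, 0, 0) [-y clear] — {cover, gear, shaft}
4. flange@(0, 0, 1) [+y clear] — {cover, flange, gear, shaft}
5. bearing@(0, 1, 0) [-z clear] — {bearing, cover, flange, gear, shaft}
6. cap@(1, 1, 0) [-y clear] — {bearing, cap, cover, flange, gear, shaft}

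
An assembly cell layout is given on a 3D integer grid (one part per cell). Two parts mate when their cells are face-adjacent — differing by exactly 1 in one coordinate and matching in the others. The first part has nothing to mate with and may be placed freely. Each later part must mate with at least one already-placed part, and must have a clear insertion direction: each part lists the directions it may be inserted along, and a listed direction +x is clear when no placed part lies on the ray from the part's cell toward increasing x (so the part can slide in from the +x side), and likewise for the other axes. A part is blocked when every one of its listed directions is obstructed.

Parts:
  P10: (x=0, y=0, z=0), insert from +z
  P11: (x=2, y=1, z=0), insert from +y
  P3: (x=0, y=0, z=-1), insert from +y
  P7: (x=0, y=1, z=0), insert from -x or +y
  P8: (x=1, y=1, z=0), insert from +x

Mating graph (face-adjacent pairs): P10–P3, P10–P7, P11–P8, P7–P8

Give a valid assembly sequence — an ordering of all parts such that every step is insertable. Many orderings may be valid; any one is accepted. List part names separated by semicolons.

1. P8@(1, 1, 0) [+x clear] — {P8}
2. P11@(2, 1, 0) [+y clear] — {P11, P8}
3. P7@(0, 1, 0) [-x clear] — {P11, P7, P8}
4. P10@(0, 0, 0) [+z clear] — {P10, P11, P7, P8}
5. P3@(0, 0, -1) [+y clear] — {P10, P11, P3, P7, P8}

P8; P11; P7; P10; P3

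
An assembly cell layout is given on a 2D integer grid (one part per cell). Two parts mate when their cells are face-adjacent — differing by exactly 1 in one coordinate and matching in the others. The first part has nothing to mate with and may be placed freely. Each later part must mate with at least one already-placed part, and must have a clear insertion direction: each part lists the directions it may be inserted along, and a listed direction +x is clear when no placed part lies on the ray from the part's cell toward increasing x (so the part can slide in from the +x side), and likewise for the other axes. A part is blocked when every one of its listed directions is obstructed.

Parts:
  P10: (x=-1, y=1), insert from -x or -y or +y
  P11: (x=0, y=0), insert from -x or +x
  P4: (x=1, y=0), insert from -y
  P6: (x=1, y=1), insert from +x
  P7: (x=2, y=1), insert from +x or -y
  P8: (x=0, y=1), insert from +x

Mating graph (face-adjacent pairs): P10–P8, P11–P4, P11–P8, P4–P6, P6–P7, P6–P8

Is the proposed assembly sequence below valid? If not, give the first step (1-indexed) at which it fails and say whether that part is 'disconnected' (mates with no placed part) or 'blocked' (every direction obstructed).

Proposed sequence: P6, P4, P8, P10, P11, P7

1. P6@(1, 1) [+x clear] — {P6}
2. P4@(1, 0) [-y clear] — {P4, P6}
3. P8@(0, 1) — +x all obstructed ⇒ blocked

Invalid at step 3 (blocked)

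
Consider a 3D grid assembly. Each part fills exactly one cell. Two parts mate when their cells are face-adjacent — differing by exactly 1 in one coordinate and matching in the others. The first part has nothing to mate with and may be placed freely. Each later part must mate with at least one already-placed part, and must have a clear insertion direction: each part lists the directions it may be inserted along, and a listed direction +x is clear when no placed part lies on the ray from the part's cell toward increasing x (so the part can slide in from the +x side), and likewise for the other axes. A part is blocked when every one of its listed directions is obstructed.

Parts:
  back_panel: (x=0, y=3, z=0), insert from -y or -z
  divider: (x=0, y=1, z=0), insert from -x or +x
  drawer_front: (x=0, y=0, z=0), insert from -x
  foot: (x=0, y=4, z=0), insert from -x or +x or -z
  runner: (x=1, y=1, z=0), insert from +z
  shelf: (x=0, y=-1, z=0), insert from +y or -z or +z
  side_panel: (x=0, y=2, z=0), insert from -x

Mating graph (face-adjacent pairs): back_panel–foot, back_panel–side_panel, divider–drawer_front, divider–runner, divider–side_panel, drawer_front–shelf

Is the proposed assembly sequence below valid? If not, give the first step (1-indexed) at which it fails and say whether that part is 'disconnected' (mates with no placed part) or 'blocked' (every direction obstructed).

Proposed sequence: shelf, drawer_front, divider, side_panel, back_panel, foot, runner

Valid

1. shelf@(0, -1, 0) [+y clear] — {shelf}
2. drawer_front@(0, 0, 0) [-x clear] — {drawer_front, shelf}
3. divider@(0, 1, 0) [-x clear] — {divider, drawer_front, shelf}
4. side_panel@(0, 2, 0) [-x clear] — {divider, drawer_front, shelf, side_panel}
5. back_panel@(0, 3, 0) [-z clear] — {back_panel, divider, drawer_front, shelf, side_panel}
6. foot@(0, 4, 0) [-x clear] — {back_panel, divider, drawer_front, foot, shelf, side_panel}
7. runner@(1, 1, 0) [+z clear] — {back_panel, divider, drawer_front, foot, runner, shelf, side_panel}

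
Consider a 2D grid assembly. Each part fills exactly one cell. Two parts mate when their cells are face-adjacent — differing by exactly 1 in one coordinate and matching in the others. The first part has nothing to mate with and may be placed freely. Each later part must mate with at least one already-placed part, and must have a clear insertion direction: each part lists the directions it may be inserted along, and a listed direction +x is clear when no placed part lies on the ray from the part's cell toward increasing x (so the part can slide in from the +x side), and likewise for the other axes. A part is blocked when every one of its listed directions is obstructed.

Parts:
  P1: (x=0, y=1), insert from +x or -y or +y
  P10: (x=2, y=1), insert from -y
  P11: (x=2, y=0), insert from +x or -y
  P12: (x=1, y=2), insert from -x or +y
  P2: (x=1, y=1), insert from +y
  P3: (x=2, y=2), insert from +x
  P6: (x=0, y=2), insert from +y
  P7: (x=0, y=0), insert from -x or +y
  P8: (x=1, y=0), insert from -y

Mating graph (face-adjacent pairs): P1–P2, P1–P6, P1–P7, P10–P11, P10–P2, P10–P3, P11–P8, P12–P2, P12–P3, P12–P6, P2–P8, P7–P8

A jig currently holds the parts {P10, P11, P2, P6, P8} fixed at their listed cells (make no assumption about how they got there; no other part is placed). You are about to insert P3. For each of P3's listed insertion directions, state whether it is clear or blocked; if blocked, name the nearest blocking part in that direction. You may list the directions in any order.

+x: clear

+x: ray from P3(2, 2) has no placed part ⇒ clear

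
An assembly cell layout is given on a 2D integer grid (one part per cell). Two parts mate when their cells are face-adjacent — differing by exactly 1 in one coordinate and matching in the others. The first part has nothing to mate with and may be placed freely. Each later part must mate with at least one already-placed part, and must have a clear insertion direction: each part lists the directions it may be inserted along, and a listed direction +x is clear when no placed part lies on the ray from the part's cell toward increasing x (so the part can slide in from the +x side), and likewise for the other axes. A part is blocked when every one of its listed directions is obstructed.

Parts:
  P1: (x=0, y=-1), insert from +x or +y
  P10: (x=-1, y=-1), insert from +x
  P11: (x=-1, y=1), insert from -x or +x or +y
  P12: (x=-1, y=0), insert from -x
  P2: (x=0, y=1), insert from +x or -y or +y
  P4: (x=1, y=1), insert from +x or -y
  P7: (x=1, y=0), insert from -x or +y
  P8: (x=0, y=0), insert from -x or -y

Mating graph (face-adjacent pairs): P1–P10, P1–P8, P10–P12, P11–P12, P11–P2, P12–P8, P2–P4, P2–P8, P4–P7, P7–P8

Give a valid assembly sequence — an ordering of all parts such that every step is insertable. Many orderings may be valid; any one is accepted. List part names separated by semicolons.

1. P2@(0, 1) [+x clear] — {P2}
2. P8@(0, 0) [-x clear] — {P2, P8}
3. P7@(1, 0) [+y clear] — {P2, P7, P8}
4. P4@(1, 1) [+x clear] — {P2, P4, P7, P8}
5. P12@(-1, 0) [-x clear] — {P12, P2, P4, P7, P8}
6. P11@(-1, 1) [-x clear] — {P11, P12, P2, P4, P7, P8}
7. P10@(-1, -1) [+x clear] — {P10, P11, P12, P2, P4, P7, P8}
8. P1@(0, -1) [+x clear] — {P1, P10, P11, P12, P2, P4, P7, P8}

P2; P8; P7; P4; P12; P11; P10; P1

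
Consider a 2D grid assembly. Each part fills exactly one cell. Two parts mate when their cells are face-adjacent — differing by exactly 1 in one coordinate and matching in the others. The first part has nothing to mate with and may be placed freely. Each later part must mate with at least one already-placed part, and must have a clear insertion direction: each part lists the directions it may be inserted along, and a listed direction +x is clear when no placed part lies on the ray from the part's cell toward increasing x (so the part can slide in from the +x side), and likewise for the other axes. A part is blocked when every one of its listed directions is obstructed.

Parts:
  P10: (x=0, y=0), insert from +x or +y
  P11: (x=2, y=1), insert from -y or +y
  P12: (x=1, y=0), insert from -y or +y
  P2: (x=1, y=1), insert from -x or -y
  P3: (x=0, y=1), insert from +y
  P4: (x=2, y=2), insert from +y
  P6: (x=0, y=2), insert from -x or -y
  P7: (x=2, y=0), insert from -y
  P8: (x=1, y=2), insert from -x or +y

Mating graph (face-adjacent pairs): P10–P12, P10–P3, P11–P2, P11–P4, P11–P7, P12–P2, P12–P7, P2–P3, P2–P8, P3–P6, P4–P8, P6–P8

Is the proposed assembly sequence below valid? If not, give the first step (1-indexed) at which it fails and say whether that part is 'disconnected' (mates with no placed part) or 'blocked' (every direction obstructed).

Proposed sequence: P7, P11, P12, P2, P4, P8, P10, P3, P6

Valid

1. P7@(2, 0) [-y clear] — {P7}
2. P11@(2, 1) [+y clear] — {P11, P7}
3. P12@(1, 0) [-y clear] — {P11, P12, P7}
4. P2@(1, 1) [-x clear] — {P11, P12, P2, P7}
5. P4@(2, 2) [+y clear] — {P11, P12, P2, P4, P7}
6. P8@(1, 2) [-x clear] — {P11, P12, P2, P4, P7, P8}
7. P10@(0, 0) [+y clear] — {P10, P11, P12, P2, P4, P7, P8}
8. P3@(0, 1) [+y clear] — {P10, P11, P12, P2, P3, P4, P7, P8}
9. P6@(0, 2) [-x clear] — {P10, P11, P12, P2, P3, P4, P6, P7, P8}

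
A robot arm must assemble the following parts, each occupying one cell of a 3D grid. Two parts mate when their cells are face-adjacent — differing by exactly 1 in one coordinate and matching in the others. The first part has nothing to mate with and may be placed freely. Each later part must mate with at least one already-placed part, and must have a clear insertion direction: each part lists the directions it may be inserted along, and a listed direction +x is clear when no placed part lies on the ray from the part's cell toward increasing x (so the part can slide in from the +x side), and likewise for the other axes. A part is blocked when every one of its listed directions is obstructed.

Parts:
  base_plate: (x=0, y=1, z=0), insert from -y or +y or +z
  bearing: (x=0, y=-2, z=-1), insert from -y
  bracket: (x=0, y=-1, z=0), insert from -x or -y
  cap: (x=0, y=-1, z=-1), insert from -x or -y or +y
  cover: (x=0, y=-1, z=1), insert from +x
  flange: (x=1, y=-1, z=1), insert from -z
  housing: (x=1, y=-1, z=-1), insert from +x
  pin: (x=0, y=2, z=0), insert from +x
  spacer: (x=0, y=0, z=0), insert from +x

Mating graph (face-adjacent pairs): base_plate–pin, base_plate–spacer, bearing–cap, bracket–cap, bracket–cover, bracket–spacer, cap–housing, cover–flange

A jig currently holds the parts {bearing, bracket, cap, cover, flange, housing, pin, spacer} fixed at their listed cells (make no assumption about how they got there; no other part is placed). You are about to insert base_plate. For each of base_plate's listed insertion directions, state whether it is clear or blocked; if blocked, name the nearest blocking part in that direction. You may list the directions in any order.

-y: nearest on ray is spacer@(0, 0, 0) ⇒ blocked
+y: nearest on ray is pin@(0, 2, 0) ⇒ blocked
+z: ray from base_plate(0, 1, 0) has no placed part ⇒ clear

+y: blocked by pin; +z: clear; -y: blocked by spacer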